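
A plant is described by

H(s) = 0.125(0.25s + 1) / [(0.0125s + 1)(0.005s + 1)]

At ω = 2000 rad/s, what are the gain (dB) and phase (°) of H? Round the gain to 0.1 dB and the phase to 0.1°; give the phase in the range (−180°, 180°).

At ω = 2000 rad/s:
zero (1 + j2000·0.25) = 1 + j500 → |·| ≈ 500, ∠ ≈ 89.89°
pole (1 + j2000·0.0125) = 1 + j25 → |·| ≈ 25.02, ∠ ≈ 87.71°
pole (1 + j2000·0.005) = 1 + j10 → |·| ≈ 10.05, ∠ ≈ 84.29°
|H| = 0.125 · 500 / (25.02 · 10.05) ≈ 0.24856
Gain = 20 log₁₀(0.24856) ≈ -12.09 dB
∠H = (89.89°) − (87.71° + 84.29°) = -82.11°

-12.1 dB, -82.1°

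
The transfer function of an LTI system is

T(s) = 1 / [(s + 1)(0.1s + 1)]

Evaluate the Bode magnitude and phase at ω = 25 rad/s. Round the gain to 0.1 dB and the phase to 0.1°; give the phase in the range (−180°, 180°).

At ω = 25 rad/s:
pole (1 + j25·1) = 1 + j25 → |·| ≈ 25.02, ∠ ≈ 87.71°
pole (1 + j25·0.1) = 1 + j2.5 → |·| ≈ 2.6926, ∠ ≈ 68.20°
|T| = 1 · 1 / (25.02 · 2.6926) ≈ 0.014844
Gain = 20 log₁₀(0.014844) ≈ -36.57 dB
∠T = (0°) − (87.71° + 68.20°) = -155.91°

-36.6 dB, -155.9°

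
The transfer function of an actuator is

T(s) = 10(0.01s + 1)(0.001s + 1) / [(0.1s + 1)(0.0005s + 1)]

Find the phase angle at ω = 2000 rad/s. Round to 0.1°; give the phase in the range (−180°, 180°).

At ω = 2000 rad/s:
zero (1 + j2000·0.01) = 1 + j20 → |·| ≈ 20.025, ∠ ≈ 87.14°
zero (1 + j2000·0.001) = 1 + j2 → |·| ≈ 2.2361, ∠ ≈ 63.43°
pole (1 + j2000·0.1) = 1 + j200 → |·| ≈ 200, ∠ ≈ 89.71°
pole (1 + j2000·0.0005) = 1 + j1 → |·| ≈ 1.4142, ∠ ≈ 45.00°
∠T = (87.14° + 63.43°) − (89.71° + 45.00°) = 15.86°

15.9°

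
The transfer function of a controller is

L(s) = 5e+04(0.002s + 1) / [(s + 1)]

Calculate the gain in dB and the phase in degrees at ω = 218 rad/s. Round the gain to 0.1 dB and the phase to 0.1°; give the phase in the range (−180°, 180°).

At ω = 218 rad/s:
zero (1 + j218·0.002) = 1 + j0.436 → |·| ≈ 1.0909, ∠ ≈ 23.56°
pole (1 + j218·1) = 1 + j218 → |·| ≈ 218, ∠ ≈ 89.74°
|L| = 5e+04 · 1.0909 / (218) ≈ 250.21
Gain = 20 log₁₀(250.21) ≈ 47.97 dB
∠L = (23.56°) − (89.74°) = -66.18°

48.0 dB, -66.2°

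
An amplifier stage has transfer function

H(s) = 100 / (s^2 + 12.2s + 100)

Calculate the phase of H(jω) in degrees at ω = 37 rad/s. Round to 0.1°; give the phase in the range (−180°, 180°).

-160.4°

At s = jω = j37:
quadratic: (j37)² + 12.2·j37 + 100 = -1269 + j451.4 → |·| ≈ 1346.9, ∠ ≈ 160.42°
∠H = 0.00° − 160.42° = -160.42°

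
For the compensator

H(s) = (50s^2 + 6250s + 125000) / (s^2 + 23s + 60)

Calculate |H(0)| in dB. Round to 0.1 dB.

66.4 dB

H(0) = 125000 / 60 ≈ 2083.3
20 log₁₀(2083.3) ≈ 66.38 dB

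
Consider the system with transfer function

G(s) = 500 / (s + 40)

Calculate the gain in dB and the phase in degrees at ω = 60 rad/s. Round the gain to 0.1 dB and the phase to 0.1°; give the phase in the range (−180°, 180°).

16.8 dB, -56.3°

Substitute s = j60:
Numerator: 500 = 500 + j0
Denominator: (j60) + 40 = 40 + j60
|N| = √(500² + 0²) ≈ 500, ∠N ≈ 0.00°
|D| = √(40² + 60²) ≈ 72.111, ∠D ≈ 56.31°
|G| = 500 / 72.111 ≈ 6.9338
Gain = 20 log₁₀(6.9338) ≈ 16.82 dB
∠G = 0.00° − 56.31° = -56.31°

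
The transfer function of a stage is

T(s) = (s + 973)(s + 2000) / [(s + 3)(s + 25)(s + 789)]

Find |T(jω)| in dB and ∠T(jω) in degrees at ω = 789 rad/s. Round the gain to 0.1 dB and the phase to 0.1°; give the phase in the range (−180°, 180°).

-48.2 dB, -162.4°

At s = jω = j789:
zero (s+973): 973 + j789 → |·| = √(973²+789²) = √1569250 ≈ 1252.7, ∠ = arctan(789/973) ≈ 39.04°
zero (s+2000): 2000 + j789 → |·| = √(2000²+789²) = √4622521 ≈ 2150, ∠ = arctan(789/2000) ≈ 21.53°
pole (s+3): 3 + j789 → |·| = √(3²+789²) = √622530 ≈ 789.01, ∠ = arctan(789/3) ≈ 89.78°
pole (s+25): 25 + j789 → |·| = √(25²+789²) = √623146 ≈ 789.4, ∠ = arctan(789/25) ≈ 88.19°
pole (s+789): 789 + j789 → |·| = √(789²+789²) = √1245042 ≈ 1115.8, ∠ = arctan(789/789) ≈ 45.00°
|T| = 1 · 2.6933e+06 / 6.9497e+08 ≈ 0.0038754
Gain = 20 log₁₀(0.0038754) ≈ -48.23 dB
∠T = 60.57° − 222.97° = -162.40°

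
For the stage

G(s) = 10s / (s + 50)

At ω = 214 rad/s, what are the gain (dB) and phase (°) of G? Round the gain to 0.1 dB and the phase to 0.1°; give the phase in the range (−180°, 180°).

19.8 dB, 13.2°

At s = jω = j214:
zero at origin: s = j214 → |·| = 214, ∠ = 90.00°
pole (s+50): 50 + j214 → |·| = √(50²+214²) = √48296 ≈ 219.76, ∠ = arctan(214/50) ≈ 76.85°
|G| = 10 · 214 / 219.76 ≈ 9.7379
Gain = 20 log₁₀(9.7379) ≈ 19.77 dB
∠G = 90.00° − 76.85° = 13.15°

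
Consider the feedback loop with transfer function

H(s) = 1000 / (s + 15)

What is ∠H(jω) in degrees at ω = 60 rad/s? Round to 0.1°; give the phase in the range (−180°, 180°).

-76.0°

At s = jω = j60:
pole (s+15): 15 + j60 → |·| = √(15²+60²) = √3825 ≈ 61.847, ∠ = arctan(60/15) ≈ 75.96°
∠H = 0.00° − 75.96° = -75.96°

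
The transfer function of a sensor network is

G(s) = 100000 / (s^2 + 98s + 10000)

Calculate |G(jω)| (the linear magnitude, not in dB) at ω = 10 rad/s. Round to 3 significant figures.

At s = jω = j10:
quadratic: (j10)² + 98·j10 + 10000 = 9900 + j980 → |·| ≈ 9948.4, ∠ ≈ 5.65°
|G| = 100000 / 9948.4 ≈ 10.052

10.1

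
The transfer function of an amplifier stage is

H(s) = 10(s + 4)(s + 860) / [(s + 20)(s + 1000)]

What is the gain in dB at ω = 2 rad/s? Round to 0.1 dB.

5.6 dB

At s = jω = j2:
zero (s+4): 4 + j2 → |·| = √(4²+2²) = √20 ≈ 4.4721, ∠ = arctan(2/4) ≈ 26.57°
zero (s+860): 860 + j2 → |·| = √(860²+2²) = √739604 ≈ 860, ∠ = arctan(2/860) ≈ 0.13°
pole (s+20): 20 + j2 → |·| = √(20²+2²) = √404 ≈ 20.1, ∠ = arctan(2/20) ≈ 5.71°
pole (s+1000): 1000 + j2 → |·| = √(1000²+2²) = √1000004 ≈ 1000, ∠ = arctan(2/1000) ≈ 0.11°
|H| = 10 · 3846 / 20100 ≈ 1.9134
Gain = 20 log₁₀(1.9134) ≈ 5.64 dB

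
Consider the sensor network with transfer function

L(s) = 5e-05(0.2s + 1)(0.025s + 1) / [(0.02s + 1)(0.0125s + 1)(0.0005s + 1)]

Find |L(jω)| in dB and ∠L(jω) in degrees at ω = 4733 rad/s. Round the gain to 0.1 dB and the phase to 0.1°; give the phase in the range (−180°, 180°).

-68.2 dB, -66.1°

At ω = 4733 rad/s:
zero (1 + j4733·0.2) = 1 + j946.6 → |·| ≈ 946.6, ∠ ≈ 89.94°
zero (1 + j4733·0.025) = 1 + j118.325 → |·| ≈ 118.33, ∠ ≈ 89.52°
pole (1 + j4733·0.02) = 1 + j94.66 → |·| ≈ 94.665, ∠ ≈ 89.39°
pole (1 + j4733·0.0125) = 1 + j59.1625 → |·| ≈ 59.171, ∠ ≈ 89.03°
pole (1 + j4733·0.0005) = 1 + j2.3665 → |·| ≈ 2.5691, ∠ ≈ 67.09°
|L| = 5e-05 · 946.6 · 118.33 / (94.665 · 59.171 · 2.5691) ≈ 0.00038918
Gain = 20 log₁₀(0.00038918) ≈ -68.20 dB
∠L = (89.94° + 89.52°) − (89.39° + 89.03° + 67.09°) = -66.05°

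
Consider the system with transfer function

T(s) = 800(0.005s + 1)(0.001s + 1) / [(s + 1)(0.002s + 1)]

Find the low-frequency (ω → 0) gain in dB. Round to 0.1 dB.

T(0) = 800 · 1 / 1 = 800
20 log₁₀(800) ≈ 58.06 dB

58.1 dB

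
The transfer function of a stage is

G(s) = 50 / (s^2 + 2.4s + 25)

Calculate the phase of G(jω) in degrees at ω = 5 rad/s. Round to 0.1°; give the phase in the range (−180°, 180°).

At s = jω = j5:
quadratic: (j5)² + 2.4·j5 + 25 = 0 + j12 → |·| ≈ 12, ∠ ≈ 90.00°
∠G = 0.00° − 90.00° = -90.00°

-90.0°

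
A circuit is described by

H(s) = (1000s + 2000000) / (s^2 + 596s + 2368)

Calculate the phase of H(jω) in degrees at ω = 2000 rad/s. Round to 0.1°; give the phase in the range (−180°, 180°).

Substitute s = j2000:
Numerator: 1000(j2000) + 2000000 = 2000000 + j2000000
Denominator: (j2000)^2 + 596(j2000) + 2368 = -3997632 + j1192000
|N| = √(2000000² + 2000000²) ≈ 2.8284e+06, ∠N ≈ 45.00°
|D| = √(3997632² + 1192000²) ≈ 4.1716e+06, ∠D ≈ 163.40°
∠H = 45.00° − 163.40° = -118.40°

-118.4°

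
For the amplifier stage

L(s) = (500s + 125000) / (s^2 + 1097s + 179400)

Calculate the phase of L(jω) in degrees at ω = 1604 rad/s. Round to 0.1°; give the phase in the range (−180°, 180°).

-62.5°

Substitute s = j1604:
Numerator: 500(j1604) + 125000 = 125000 + j802000
Denominator: (j1604)^2 + 1097(j1604) + 179400 = -2393416 + j1759588
|N| = √(125000² + 802000²) ≈ 8.1168e+05, ∠N ≈ 81.14°
|D| = √(2393416² + 1759588²) ≈ 2.9706e+06, ∠D ≈ 143.68°
∠L = 81.14° − 143.68° = -62.54°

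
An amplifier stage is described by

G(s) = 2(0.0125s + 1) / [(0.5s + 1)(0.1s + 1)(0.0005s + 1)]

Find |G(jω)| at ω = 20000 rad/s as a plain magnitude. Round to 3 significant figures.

At ω = 20000 rad/s:
zero (1 + j20000·0.0125) = 1 + j250 → |·| ≈ 250, ∠ ≈ 89.77°
pole (1 + j20000·0.5) = 1 + j10000 → |·| ≈ 10000, ∠ ≈ 89.99°
pole (1 + j20000·0.1) = 1 + j2000 → |·| ≈ 2000, ∠ ≈ 89.97°
pole (1 + j20000·0.0005) = 1 + j10 → |·| ≈ 10.05, ∠ ≈ 84.29°
|G| = 2 · 250 / (10000 · 2000 · 10.05) ≈ 2.4876e-06

2.49e-06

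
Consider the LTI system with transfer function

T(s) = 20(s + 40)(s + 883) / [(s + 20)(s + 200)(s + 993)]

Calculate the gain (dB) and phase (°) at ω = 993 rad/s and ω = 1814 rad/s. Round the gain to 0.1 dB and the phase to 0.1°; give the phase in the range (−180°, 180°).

ω = 993: -34.6 dB, -76.4°; ω = 1814: -39.4 dB, -81.6°

At s = jω = j993:
zero (s+40): 40 + j993 → |·| = √(40²+993²) = √987649 ≈ 993.81, ∠ = arctan(993/40) ≈ 87.69°
zero (s+883): 883 + j993 → |·| = √(883²+993²) = √1765738 ≈ 1328.8, ∠ = arctan(993/883) ≈ 48.36°
pole (s+20): 20 + j993 → |·| = √(20²+993²) = √986449 ≈ 993.2, ∠ = arctan(993/20) ≈ 88.85°
pole (s+200): 200 + j993 → |·| = √(200²+993²) = √1026049 ≈ 1012.9, ∠ = arctan(993/200) ≈ 78.61°
pole (s+993): 993 + j993 → |·| = √(993²+993²) = √1972098 ≈ 1404.3, ∠ = arctan(993/993) ≈ 45.00°
|T| = 20 · 1.3206e+06 / 1.4127e+09 ≈ 0.018696
Gain = 20 log₁₀(0.018696) ≈ -34.57 dB
∠T = 136.05° − 212.46° = -76.41°

At s = jω = j1814:
zero (s+40): 40 + j1814 → |·| = √(40²+1814²) = √3292196 ≈ 1814.4, ∠ = arctan(1814/40) ≈ 88.74°
zero (s+883): 883 + j1814 → |·| = √(883²+1814²) = √4070285 ≈ 2017.5, ∠ = arctan(1814/883) ≈ 64.04°
pole (s+20): 20 + j1814 → |·| = √(20²+1814²) = √3290996 ≈ 1814.1, ∠ = arctan(1814/20) ≈ 89.37°
pole (s+200): 200 + j1814 → |·| = √(200²+1814²) = √3330596 ≈ 1825, ∠ = arctan(1814/200) ≈ 83.71°
pole (s+993): 993 + j1814 → |·| = √(993²+1814²) = √4276645 ≈ 2068, ∠ = arctan(1814/993) ≈ 61.30°
|T| = 20 · 3.6606e+06 / 6.8466e+09 ≈ 0.010693
Gain = 20 log₁₀(0.010693) ≈ -39.42 dB
∠T = 152.78° − 234.38° = -81.60°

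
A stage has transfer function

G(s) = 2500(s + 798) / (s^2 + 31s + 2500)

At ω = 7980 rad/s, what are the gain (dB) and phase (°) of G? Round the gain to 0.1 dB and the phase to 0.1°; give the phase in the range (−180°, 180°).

At s = jω = j7980:
zero (s+798): 798 + j7980 → |·| = √(798²+7980²) = √64317204 ≈ 8019.8, ∠ = arctan(7980/798) ≈ 84.29°
quadratic: (j7980)² + 31·j7980 + 2500 = -63677900 + j247380 → |·| ≈ 6.3678e+07, ∠ ≈ 179.78°
|G| = 2500 · 8019.8 / 6.3678e+07 ≈ 0.31486
Gain = 20 log₁₀(0.31486) ≈ -10.04 dB
∠G = 84.29° − 179.78° = -95.49°

-10.0 dB, -95.5°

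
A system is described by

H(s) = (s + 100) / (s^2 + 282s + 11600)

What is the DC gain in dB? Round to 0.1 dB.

H(0) = 100 / 11600 ≈ 0.0086207
20 log₁₀(0.0086207) ≈ -41.29 dB

-41.3 dB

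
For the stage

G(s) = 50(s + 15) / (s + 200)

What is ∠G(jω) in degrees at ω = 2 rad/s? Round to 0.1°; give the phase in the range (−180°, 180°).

At s = jω = j2:
zero (s+15): 15 + j2 → |·| = √(15²+2²) = √229 ≈ 15.133, ∠ = arctan(2/15) ≈ 7.59°
pole (s+200): 200 + j2 → |·| = √(200²+2²) = √40004 ≈ 200.01, ∠ = arctan(2/200) ≈ 0.57°
∠G = 7.59° − 0.57° = 7.02°

7.0°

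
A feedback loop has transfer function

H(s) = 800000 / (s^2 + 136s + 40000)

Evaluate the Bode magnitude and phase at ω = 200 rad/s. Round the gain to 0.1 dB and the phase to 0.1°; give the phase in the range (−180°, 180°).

29.4 dB, -90.0°

At s = jω = j200:
quadratic: (j200)² + 136·j200 + 40000 = 0 + j27200 → |·| ≈ 27200, ∠ ≈ 90.00°
|H| = 800000 / 27200 ≈ 29.412
Gain = 20 log₁₀(29.412) ≈ 29.37 dB
∠H = 0.00° − 90.00° = -90.00°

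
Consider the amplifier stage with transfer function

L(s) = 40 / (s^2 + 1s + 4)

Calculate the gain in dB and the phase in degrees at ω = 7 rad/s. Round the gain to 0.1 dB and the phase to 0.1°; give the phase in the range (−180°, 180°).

At s = jω = j7:
quadratic: (j7)² + 1·j7 + 4 = -45 + j7 → |·| ≈ 45.541, ∠ ≈ 171.16°
|L| = 40 / 45.541 ≈ 0.87833
Gain = 20 log₁₀(0.87833) ≈ -1.13 dB
∠L = 0.00° − 171.16° = -171.16°

-1.1 dB, -171.2°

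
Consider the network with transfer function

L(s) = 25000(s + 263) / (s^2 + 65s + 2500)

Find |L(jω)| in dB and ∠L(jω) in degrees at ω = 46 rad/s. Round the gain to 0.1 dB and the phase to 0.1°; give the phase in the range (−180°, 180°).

At s = jω = j46:
zero (s+263): 263 + j46 → |·| = √(263²+46²) = √71285 ≈ 266.99, ∠ = arctan(46/263) ≈ 9.92°
quadratic: (j46)² + 65·j46 + 2500 = 384 + j2990 → |·| ≈ 3014.6, ∠ ≈ 82.68°
|L| = 25000 · 266.99 / 3014.6 ≈ 2214.1
Gain = 20 log₁₀(2214.1) ≈ 66.90 dB
∠L = 9.92° − 82.68° = -72.76°

66.9 dB, -72.8°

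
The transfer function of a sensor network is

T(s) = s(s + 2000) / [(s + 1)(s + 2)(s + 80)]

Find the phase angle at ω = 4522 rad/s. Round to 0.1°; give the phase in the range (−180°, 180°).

-112.8°

At s = jω = j4522:
zero (s+2000): 2000 + j4522 → |·| = √(2000²+4522²) = √24448484 ≈ 4944.5, ∠ = arctan(4522/2000) ≈ 66.14°
zero at origin: s = j4522 → |·| = 4522, ∠ = 90.00°
pole (s+1): 1 + j4522 → |·| = √(1²+4522²) = √20448485 ≈ 4522, ∠ = arctan(4522/1) ≈ 89.99°
pole (s+2): 2 + j4522 → |·| = √(2²+4522²) = √20448488 ≈ 4522, ∠ = arctan(4522/2) ≈ 89.97°
pole (s+80): 80 + j4522 → |·| = √(80²+4522²) = √20454884 ≈ 4522.7, ∠ = arctan(4522/80) ≈ 88.99°
∠T = 156.14° − 268.95° = -112.81°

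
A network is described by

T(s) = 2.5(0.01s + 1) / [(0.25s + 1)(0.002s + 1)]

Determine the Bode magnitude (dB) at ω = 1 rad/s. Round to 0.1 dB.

7.7 dB

At ω = 1 rad/s:
zero (1 + j1·0.01) = 1 + j0.01 → |·| ≈ 1, ∠ ≈ 0.57°
pole (1 + j1·0.25) = 1 + j0.25 → |·| ≈ 1.0308, ∠ ≈ 14.04°
pole (1 + j1·0.002) = 1 + j0.002 → |·| ≈ 1, ∠ ≈ 0.11°
|T| = 2.5 · 1 / (1.0308 · 1) ≈ 2.4253
Gain = 20 log₁₀(2.4253) ≈ 7.70 dB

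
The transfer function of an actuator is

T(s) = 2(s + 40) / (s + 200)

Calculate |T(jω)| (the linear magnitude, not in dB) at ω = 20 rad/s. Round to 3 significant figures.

0.445

At s = jω = j20:
zero (s+40): 40 + j20 → |·| = √(40²+20²) = √2000 ≈ 44.721, ∠ = arctan(20/40) ≈ 26.57°
pole (s+200): 200 + j20 → |·| = √(200²+20²) = √40400 ≈ 201, ∠ = arctan(20/200) ≈ 5.71°
|T| = 2 · 44.721 / 201 ≈ 0.44499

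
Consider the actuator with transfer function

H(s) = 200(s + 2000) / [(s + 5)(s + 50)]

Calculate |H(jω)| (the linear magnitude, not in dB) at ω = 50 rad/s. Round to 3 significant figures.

At s = jω = j50:
zero (s+2000): 2000 + j50 → |·| = √(2000²+50²) = √4002500 ≈ 2000.6, ∠ = arctan(50/2000) ≈ 1.43°
pole (s+5): 5 + j50 → |·| = √(5²+50²) = √2525 ≈ 50.249, ∠ = arctan(50/5) ≈ 84.29°
pole (s+50): 50 + j50 → |·| = √(50²+50²) = √5000 ≈ 70.711, ∠ = arctan(50/50) ≈ 45.00°
|H| = 200 · 2000.6 / 3553.2 ≈ 112.61

113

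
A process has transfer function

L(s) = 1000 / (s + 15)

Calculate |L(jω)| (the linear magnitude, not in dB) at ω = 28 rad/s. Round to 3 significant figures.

Substitute s = j28:
Numerator: 1000 = 1000 + j0
Denominator: (j28) + 15 = 15 + j28
|N| = √(1000² + 0²) ≈ 1000, ∠N ≈ 0.00°
|D| = √(15² + 28²) ≈ 31.765, ∠D ≈ 61.82°
|L| = 1000 / 31.765 ≈ 31.481

31.5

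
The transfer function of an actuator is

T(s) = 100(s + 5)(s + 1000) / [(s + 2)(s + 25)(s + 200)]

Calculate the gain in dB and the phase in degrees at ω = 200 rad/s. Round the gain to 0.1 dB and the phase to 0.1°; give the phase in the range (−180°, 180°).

At s = jω = j200:
zero (s+5): 5 + j200 → |·| = √(5²+200²) = √40025 ≈ 200.06, ∠ = arctan(200/5) ≈ 88.57°
zero (s+1000): 1000 + j200 → |·| = √(1000²+200²) = √1040000 ≈ 1019.8, ∠ = arctan(200/1000) ≈ 11.31°
pole (s+2): 2 + j200 → |·| = √(2²+200²) = √40004 ≈ 200.01, ∠ = arctan(200/2) ≈ 89.43°
pole (s+25): 25 + j200 → |·| = √(25²+200²) = √40625 ≈ 201.56, ∠ = arctan(200/25) ≈ 82.87°
pole (s+200): 200 + j200 → |·| = √(200²+200²) = √80000 ≈ 282.84, ∠ = arctan(200/200) ≈ 45.00°
|T| = 100 · 2.0402e+05 / 1.1402e+07 ≈ 1.7893
Gain = 20 log₁₀(1.7893) ≈ 5.05 dB
∠T = 99.88° − 217.30° = -117.42°

5.1 dB, -117.4°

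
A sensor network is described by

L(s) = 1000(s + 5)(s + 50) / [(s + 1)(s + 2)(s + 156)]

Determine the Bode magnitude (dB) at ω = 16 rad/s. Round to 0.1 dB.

At s = jω = j16:
zero (s+5): 5 + j16 → |·| = √(5²+16²) = √281 ≈ 16.763, ∠ = arctan(16/5) ≈ 72.65°
zero (s+50): 50 + j16 → |·| = √(50²+16²) = √2756 ≈ 52.498, ∠ = arctan(16/50) ≈ 17.74°
pole (s+1): 1 + j16 → |·| = √(1²+16²) = √257 ≈ 16.031, ∠ = arctan(16/1) ≈ 86.42°
pole (s+2): 2 + j16 → |·| = √(2²+16²) = √260 ≈ 16.125, ∠ = arctan(16/2) ≈ 82.87°
pole (s+156): 156 + j16 → |·| = √(156²+16²) = √24592 ≈ 156.82, ∠ = arctan(16/156) ≈ 5.86°
|L| = 1000 · 880.02 / 40538 ≈ 21.709
Gain = 20 log₁₀(21.709) ≈ 26.73 dB

26.7 dB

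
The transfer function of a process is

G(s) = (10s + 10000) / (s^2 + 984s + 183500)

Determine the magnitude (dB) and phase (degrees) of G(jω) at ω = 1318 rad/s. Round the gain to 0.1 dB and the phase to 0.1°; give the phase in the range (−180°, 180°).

-41.8 dB, -87.3°

Substitute s = j1318:
Numerator: 10(j1318) + 10000 = 10000 + j13180
Denominator: (j1318)^2 + 984(j1318) + 183500 = -1553624 + j1296912
|N| = √(10000² + 13180²) ≈ 16544, ∠N ≈ 52.81°
|D| = √(1553624² + 1296912²) ≈ 2.0238e+06, ∠D ≈ 140.15°
|G| = 16544 / 2.0238e+06 ≈ 0.0081747
Gain = 20 log₁₀(0.0081747) ≈ -41.75 dB
∠G = 52.81° − 140.15° = -87.34°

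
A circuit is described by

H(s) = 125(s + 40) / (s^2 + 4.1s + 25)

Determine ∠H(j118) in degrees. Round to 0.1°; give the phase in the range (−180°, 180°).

At s = jω = j118:
zero (s+40): 40 + j118 → |·| = √(40²+118²) = √15524 ≈ 124.6, ∠ = arctan(118/40) ≈ 71.27°
quadratic: (j118)² + 4.1·j118 + 25 = -13899 + j483.8 → |·| ≈ 13907, ∠ ≈ 178.01°
∠H = 71.27° − 178.01° = -106.74°

-106.7°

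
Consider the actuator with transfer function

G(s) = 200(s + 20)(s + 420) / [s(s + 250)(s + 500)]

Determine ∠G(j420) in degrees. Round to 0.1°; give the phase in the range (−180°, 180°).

-57.0°

At s = jω = j420:
zero (s+20): 20 + j420 → |·| = √(20²+420²) = √176800 ≈ 420.48, ∠ = arctan(420/20) ≈ 87.27°
zero (s+420): 420 + j420 → |·| = √(420²+420²) = √352800 ≈ 593.97, ∠ = arctan(420/420) ≈ 45.00°
pole (s+250): 250 + j420 → |·| = √(250²+420²) = √238900 ≈ 488.77, ∠ = arctan(420/250) ≈ 59.24°
pole (s+500): 500 + j420 → |·| = √(500²+420²) = √426400 ≈ 652.99, ∠ = arctan(420/500) ≈ 40.03°
pole at origin: |s| = 420, ∠ = 90.00° (in denominator)
∠G = 132.27° − 189.27° = -57.00°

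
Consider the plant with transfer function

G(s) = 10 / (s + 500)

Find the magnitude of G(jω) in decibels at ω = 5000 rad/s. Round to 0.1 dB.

-54.0 dB

At s = jω = j5000:
pole (s+500): 500 + j5000 → |·| = √(500²+5000²) = √25250000 ≈ 5024.9, ∠ = arctan(5000/500) ≈ 84.29°
|G| = 10 / 5024.9 ≈ 0.0019901
Gain = 20 log₁₀(0.0019901) ≈ -54.02 dB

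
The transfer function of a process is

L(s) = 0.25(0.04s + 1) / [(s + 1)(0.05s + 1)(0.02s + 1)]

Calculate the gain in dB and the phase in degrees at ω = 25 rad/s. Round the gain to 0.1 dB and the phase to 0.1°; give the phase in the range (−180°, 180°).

At ω = 25 rad/s:
zero (1 + j25·0.04) = 1 + j1 → |·| ≈ 1.4142, ∠ ≈ 45.00°
pole (1 + j25·1) = 1 + j25 → |·| ≈ 25.02, ∠ ≈ 87.71°
pole (1 + j25·0.05) = 1 + j1.25 → |·| ≈ 1.6008, ∠ ≈ 51.34°
pole (1 + j25·0.02) = 1 + j0.5 → |·| ≈ 1.118, ∠ ≈ 26.57°
|L| = 0.25 · 1.4142 / (25.02 · 1.6008 · 1.118) ≈ 0.0078956
Gain = 20 log₁₀(0.0078956) ≈ -42.05 dB
∠L = (45.00°) − (87.71° + 51.34° + 26.57°) = -120.62°

-42.1 dB, -120.6°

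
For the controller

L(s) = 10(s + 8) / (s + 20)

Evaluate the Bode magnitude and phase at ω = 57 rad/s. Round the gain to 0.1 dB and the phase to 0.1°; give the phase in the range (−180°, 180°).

At s = jω = j57:
zero (s+8): 8 + j57 → |·| = √(8²+57²) = √3313 ≈ 57.559, ∠ = arctan(57/8) ≈ 82.01°
pole (s+20): 20 + j57 → |·| = √(20²+57²) = √3649 ≈ 60.407, ∠ = arctan(57/20) ≈ 70.67°
|L| = 10 · 57.559 / 60.407 ≈ 9.5285
Gain = 20 log₁₀(9.5285) ≈ 19.58 dB
∠L = 82.01° − 70.67° = 11.34°

19.6 dB, 11.3°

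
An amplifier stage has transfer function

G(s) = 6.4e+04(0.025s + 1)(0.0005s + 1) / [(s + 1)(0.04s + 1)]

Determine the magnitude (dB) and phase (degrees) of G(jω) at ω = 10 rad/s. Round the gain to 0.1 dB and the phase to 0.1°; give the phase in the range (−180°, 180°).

75.7 dB, -91.8°

At ω = 10 rad/s:
zero (1 + j10·0.025) = 1 + j0.25 → |·| ≈ 1.0308, ∠ ≈ 14.04°
zero (1 + j10·0.0005) = 1 + j0.005 → |·| ≈ 1, ∠ ≈ 0.29°
pole (1 + j10·1) = 1 + j10 → |·| ≈ 10.05, ∠ ≈ 84.29°
pole (1 + j10·0.04) = 1 + j0.4 → |·| ≈ 1.077, ∠ ≈ 21.80°
|G| = 6.4e+04 · 1.0308 · 1 / (10.05 · 1.077) ≈ 6095
Gain = 20 log₁₀(6095) ≈ 75.70 dB
∠G = (14.04° + 0.29°) − (84.29° + 21.80°) = -91.76°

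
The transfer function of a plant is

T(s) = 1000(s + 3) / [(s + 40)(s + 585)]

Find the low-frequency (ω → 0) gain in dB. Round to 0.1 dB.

T(0) = 1000·3 / (40·585) ≈ 0.12821
20 log₁₀(0.12821) ≈ -17.84 dB

-17.8 dB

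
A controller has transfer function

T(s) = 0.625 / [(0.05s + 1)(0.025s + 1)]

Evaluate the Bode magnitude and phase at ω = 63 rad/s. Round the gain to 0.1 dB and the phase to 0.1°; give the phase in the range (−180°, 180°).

At ω = 63 rad/s:
pole (1 + j63·0.05) = 1 + j3.15 → |·| ≈ 3.3049, ∠ ≈ 72.39°
pole (1 + j63·0.025) = 1 + j1.575 → |·| ≈ 1.8656, ∠ ≈ 57.59°
|T| = 0.625 · 1 / (3.3049 · 1.8656) ≈ 0.10137
Gain = 20 log₁₀(0.10137) ≈ -19.88 dB
∠T = (0°) − (72.39° + 57.59°) = -129.98°

-19.9 dB, -130.0°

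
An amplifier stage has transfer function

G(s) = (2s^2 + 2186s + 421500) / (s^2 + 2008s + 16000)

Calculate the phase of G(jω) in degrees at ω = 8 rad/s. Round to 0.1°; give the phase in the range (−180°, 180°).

-42.9°

Substitute s = j8:
Numerator: 2(j8)^2 + 2186(j8) + 421500 = 421372 + j17488
Denominator: (j8)^2 + 2008(j8) + 16000 = 15936 + j16064
|N| = √(421372² + 17488²) ≈ 4.2173e+05, ∠N ≈ 2.38°
|D| = √(15936² + 16064²) ≈ 22628, ∠D ≈ 45.23°
∠G = 2.38° − 45.23° = -42.85°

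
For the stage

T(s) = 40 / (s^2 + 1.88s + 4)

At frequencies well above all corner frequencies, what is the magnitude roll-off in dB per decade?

-40 dB/decade

Each pole contributes −20 dB/decade at high frequency; each zero contributes +20 dB/decade.
Net: 0 zero(s) − 2 pole(s) → -40 dB/decade.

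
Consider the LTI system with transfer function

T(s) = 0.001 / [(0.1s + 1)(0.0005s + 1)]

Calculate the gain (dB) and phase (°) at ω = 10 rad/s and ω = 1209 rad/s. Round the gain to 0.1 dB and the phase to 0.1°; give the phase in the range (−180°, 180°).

ω = 10: -63.0 dB, -45.3°; ω = 1209: -103.0 dB, -120.7°

At ω = 10 rad/s:
pole (1 + j10·0.1) = 1 + j1 → |·| ≈ 1.4142, ∠ ≈ 45.00°
pole (1 + j10·0.0005) = 1 + j0.005 → |·| ≈ 1, ∠ ≈ 0.29°
|T| = 0.001 · 1 / (1.4142 · 1) ≈ 0.00070711
Gain = 20 log₁₀(0.00070711) ≈ -63.01 dB
∠T = (0°) − (45.00° + 0.29°) = -45.29°

At ω = 1209 rad/s:
pole (1 + j1209·0.1) = 1 + j120.9 → |·| ≈ 120.9, ∠ ≈ 89.53°
pole (1 + j1209·0.0005) = 1 + j0.6045 → |·| ≈ 1.1685, ∠ ≈ 31.15°
|T| = 0.001 · 1 / (120.9 · 1.1685) ≈ 7.0786e-06
Gain = 20 log₁₀(7.0786e-06) ≈ -103.00 dB
∠T = (0°) − (89.53° + 31.15°) = -120.68°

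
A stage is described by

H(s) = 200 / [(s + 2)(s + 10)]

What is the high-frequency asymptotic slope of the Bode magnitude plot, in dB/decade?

Each pole contributes −20 dB/decade at high frequency; each zero contributes +20 dB/decade.
Net: 0 zero(s) − 2 pole(s) → -40 dB/decade.

-40 dB/decade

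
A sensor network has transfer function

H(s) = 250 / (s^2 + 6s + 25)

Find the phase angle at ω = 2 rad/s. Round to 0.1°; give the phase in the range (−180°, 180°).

-29.7°

At s = jω = j2:
quadratic: (j2)² + 6·j2 + 25 = 21 + j12 → |·| ≈ 24.187, ∠ ≈ 29.74°
∠H = 0.00° − 29.74° = -29.74°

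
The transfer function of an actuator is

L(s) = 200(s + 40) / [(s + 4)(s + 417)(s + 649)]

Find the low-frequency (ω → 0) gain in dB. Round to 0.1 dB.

L(0) = 200·40 / (4·417·649) ≈ 0.0073901
20 log₁₀(0.0073901) ≈ -42.63 dB

-42.6 dB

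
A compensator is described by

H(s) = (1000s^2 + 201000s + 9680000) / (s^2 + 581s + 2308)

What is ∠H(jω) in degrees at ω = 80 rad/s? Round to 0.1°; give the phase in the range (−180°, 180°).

-16.6°

Substitute s = j80:
Numerator: 1000(j80)^2 + 201000(j80) + 9680000 = 3280000 + j16080000
Denominator: (j80)^2 + 581(j80) + 2308 = -4092 + j46480
|N| = √(3280000² + 16080000²) ≈ 1.6411e+07, ∠N ≈ 78.47°
|D| = √(4092² + 46480²) ≈ 46660, ∠D ≈ 95.03°
∠H = 78.47° − 95.03° = -16.56°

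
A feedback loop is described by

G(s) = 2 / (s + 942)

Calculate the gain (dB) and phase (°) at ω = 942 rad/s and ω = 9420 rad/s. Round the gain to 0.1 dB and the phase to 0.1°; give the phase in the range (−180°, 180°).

ω = 942: -56.5 dB, -45.0°; ω = 9420: -73.5 dB, -84.3°

At s = jω = j942:
pole (s+942): 942 + j942 → |·| = √(942²+942²) = √1774728 ≈ 1332.2, ∠ = arctan(942/942) ≈ 45.00°
|G| = 2 / 1332.2 ≈ 0.0015013
Gain = 20 log₁₀(0.0015013) ≈ -56.47 dB
∠G = 0.00° − 45.00° = -45.00°

At s = jω = j9420:
pole (s+942): 942 + j9420 → |·| = √(942²+9420²) = √89623764 ≈ 9467, ∠ = arctan(9420/942) ≈ 84.29°
|G| = 2 / 9467 ≈ 0.00021126
Gain = 20 log₁₀(0.00021126) ≈ -73.50 dB
∠G = 0.00° − 84.29° = -84.29°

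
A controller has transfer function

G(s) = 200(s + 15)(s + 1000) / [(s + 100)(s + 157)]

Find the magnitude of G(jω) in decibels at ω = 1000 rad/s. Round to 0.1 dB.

At s = jω = j1000:
zero (s+15): 15 + j1000 → |·| = √(15²+1000²) = √1000225 ≈ 1000.1, ∠ = arctan(1000/15) ≈ 89.14°
zero (s+1000): 1000 + j1000 → |·| = √(1000²+1000²) = √2000000 ≈ 1414.2, ∠ = arctan(1000/1000) ≈ 45.00°
pole (s+100): 100 + j1000 → |·| = √(100²+1000²) = √1010000 ≈ 1005, ∠ = arctan(1000/100) ≈ 84.29°
pole (s+157): 157 + j1000 → |·| = √(157²+1000²) = √1024649 ≈ 1012.2, ∠ = arctan(1000/157) ≈ 81.08°
|G| = 200 · 1.4143e+06 / 1.0173e+06 ≈ 278.05
Gain = 20 log₁₀(278.05) ≈ 48.88 dB

48.9 dB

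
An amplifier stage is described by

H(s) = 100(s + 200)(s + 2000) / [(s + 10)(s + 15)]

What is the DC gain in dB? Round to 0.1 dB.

108.5 dB

H(0) = 100·200·2000 / (10·15) ≈ 2.6667e+05
20 log₁₀(2.6667e+05) ≈ 108.52 dB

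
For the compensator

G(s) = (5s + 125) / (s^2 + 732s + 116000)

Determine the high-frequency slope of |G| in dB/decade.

-20 dB/decade

Each pole contributes −20 dB/decade at high frequency; each zero contributes +20 dB/decade.
Net: 1 zero(s) − 2 pole(s) → -20 dB/decade.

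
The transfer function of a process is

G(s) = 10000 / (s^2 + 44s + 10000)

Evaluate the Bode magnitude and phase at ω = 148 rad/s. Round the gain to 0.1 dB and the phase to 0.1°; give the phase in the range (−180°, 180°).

At s = jω = j148:
quadratic: (j148)² + 44·j148 + 10000 = -11904 + j6512 → |·| ≈ 13569, ∠ ≈ 151.32°
|G| = 10000 / 13569 ≈ 0.73697
Gain = 20 log₁₀(0.73697) ≈ -2.65 dB
∠G = 0.00° − 151.32° = -151.32°

-2.7 dB, -151.3°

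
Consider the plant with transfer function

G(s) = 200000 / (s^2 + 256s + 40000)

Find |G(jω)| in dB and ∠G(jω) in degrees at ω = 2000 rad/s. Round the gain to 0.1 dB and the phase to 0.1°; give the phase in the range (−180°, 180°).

At s = jω = j2000:
quadratic: (j2000)² + 256·j2000 + 40000 = -3960000 + j512000 → |·| ≈ 3.993e+06, ∠ ≈ 172.63°
|G| = 200000 / 3.993e+06 ≈ 0.050088
Gain = 20 log₁₀(0.050088) ≈ -26.01 dB
∠G = 0.00° − 172.63° = -172.63°

-26.0 dB, -172.6°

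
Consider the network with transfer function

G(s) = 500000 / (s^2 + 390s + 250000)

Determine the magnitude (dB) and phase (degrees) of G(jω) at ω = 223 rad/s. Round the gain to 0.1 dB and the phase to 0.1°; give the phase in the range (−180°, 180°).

At s = jω = j223:
quadratic: (j223)² + 390·j223 + 250000 = 200271 + j86970 → |·| ≈ 2.1834e+05, ∠ ≈ 23.47°
|G| = 500000 / 2.1834e+05 ≈ 2.29
Gain = 20 log₁₀(2.29) ≈ 7.20 dB
∠G = 0.00° − 23.47° = -23.47°

7.2 dB, -23.5°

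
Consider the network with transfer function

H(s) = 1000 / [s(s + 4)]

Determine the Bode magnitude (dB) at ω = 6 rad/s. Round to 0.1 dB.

At s = jω = j6:
pole (s+4): 4 + j6 → |·| = √(4²+6²) = √52 ≈ 7.2111, ∠ = arctan(6/4) ≈ 56.31°
pole at origin: |s| = 6, ∠ = 90.00° (in denominator)
|H| = 1000 / 43.267 ≈ 23.112
Gain = 20 log₁₀(23.112) ≈ 27.28 dB

27.3 dB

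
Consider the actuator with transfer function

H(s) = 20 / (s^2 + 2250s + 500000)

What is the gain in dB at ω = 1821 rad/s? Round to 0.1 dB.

-107.9 dB

Substitute s = j1821:
Numerator: 20 = 20 + j0
Denominator: (j1821)^2 + 2250(j1821) + 500000 = -2816041 + j4097250
|N| = √(20² + 0²) ≈ 20, ∠N ≈ 0.00°
|D| = √(2816041² + 4097250²) ≈ 4.9717e+06, ∠D ≈ 124.50°
|H| = 20 / 4.9717e+06 ≈ 4.0228e-06
Gain = 20 log₁₀(4.0228e-06) ≈ -107.91 dB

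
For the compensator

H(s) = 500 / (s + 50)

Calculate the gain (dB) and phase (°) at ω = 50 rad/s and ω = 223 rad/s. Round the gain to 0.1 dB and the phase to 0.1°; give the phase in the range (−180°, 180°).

At s = jω = j50:
pole (s+50): 50 + j50 → |·| = √(50²+50²) = √5000 ≈ 70.711, ∠ = arctan(50/50) ≈ 45.00°
|H| = 500 / 70.711 ≈ 7.071
Gain = 20 log₁₀(7.071) ≈ 16.99 dB
∠H = 0.00° − 45.00° = -45.00°

At s = jω = j223:
pole (s+50): 50 + j223 → |·| = √(50²+223²) = √52229 ≈ 228.54, ∠ = arctan(223/50) ≈ 77.36°
|H| = 500 / 228.54 ≈ 2.1878
Gain = 20 log₁₀(2.1878) ≈ 6.80 dB
∠H = 0.00° − 77.36° = -77.36°

ω = 50: 17.0 dB, -45.0°; ω = 223: 6.8 dB, -77.4°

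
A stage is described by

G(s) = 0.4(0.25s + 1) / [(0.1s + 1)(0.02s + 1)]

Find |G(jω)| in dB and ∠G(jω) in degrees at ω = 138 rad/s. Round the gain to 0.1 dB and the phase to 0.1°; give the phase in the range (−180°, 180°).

-9.4 dB, -67.6°

At ω = 138 rad/s:
zero (1 + j138·0.25) = 1 + j34.5 → |·| ≈ 34.514, ∠ ≈ 88.34°
pole (1 + j138·0.1) = 1 + j13.8 → |·| ≈ 13.836, ∠ ≈ 85.86°
pole (1 + j138·0.02) = 1 + j2.76 → |·| ≈ 2.9356, ∠ ≈ 70.08°
|G| = 0.4 · 34.514 / (13.836 · 2.9356) ≈ 0.3399
Gain = 20 log₁₀(0.3399) ≈ -9.37 dB
∠G = (88.34°) − (85.86° + 70.08°) = -67.60°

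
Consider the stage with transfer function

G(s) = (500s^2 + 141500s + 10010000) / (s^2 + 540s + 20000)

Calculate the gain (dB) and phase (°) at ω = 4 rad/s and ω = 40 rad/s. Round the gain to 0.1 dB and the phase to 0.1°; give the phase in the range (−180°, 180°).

ω = 4: 54.0 dB, -2.9°; ω = 40: 51.6 dB, -18.0°

Substitute s = j4:
Numerator: 500(j4)^2 + 141500(j4) + 10010000 = 10002000 + j566000
Denominator: (j4)^2 + 540(j4) + 20000 = 19984 + j2160
|N| = √(10002000² + 566000²) ≈ 1.0018e+07, ∠N ≈ 3.24°
|D| = √(19984² + 2160²) ≈ 20100, ∠D ≈ 6.17°
|G| = 1.0018e+07 / 20100 ≈ 498.41
Gain = 20 log₁₀(498.41) ≈ 53.95 dB
∠G = 3.24° − 6.17° = -2.93°

Substitute s = j40:
Numerator: 500(j40)^2 + 141500(j40) + 10010000 = 9210000 + j5660000
Denominator: (j40)^2 + 540(j40) + 20000 = 18400 + j21600
|N| = √(9210000² + 5660000²) ≈ 1.081e+07, ∠N ≈ 31.57°
|D| = √(18400² + 21600²) ≈ 28375, ∠D ≈ 49.57°
|G| = 1.081e+07 / 28375 ≈ 380.97
Gain = 20 log₁₀(380.97) ≈ 51.62 dB
∠G = 31.57° − 49.57° = -18.00°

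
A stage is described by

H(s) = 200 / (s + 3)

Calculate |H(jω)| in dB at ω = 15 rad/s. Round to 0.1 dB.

Substitute s = j15:
Numerator: 200 = 200 + j0
Denominator: (j15) + 3 = 3 + j15
|N| = √(200² + 0²) ≈ 200, ∠N ≈ 0.00°
|D| = √(3² + 15²) ≈ 15.297, ∠D ≈ 78.69°
|H| = 200 / 15.297 ≈ 13.074
Gain = 20 log₁₀(13.074) ≈ 22.33 dB

22.3 dB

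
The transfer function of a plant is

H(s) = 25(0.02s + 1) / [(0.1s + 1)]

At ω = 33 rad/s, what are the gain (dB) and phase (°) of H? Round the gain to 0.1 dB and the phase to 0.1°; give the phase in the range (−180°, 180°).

At ω = 33 rad/s:
zero (1 + j33·0.02) = 1 + j0.66 → |·| ≈ 1.1982, ∠ ≈ 33.42°
pole (1 + j33·0.1) = 1 + j3.3 → |·| ≈ 3.4482, ∠ ≈ 73.14°
|H| = 25 · 1.1982 / (3.4482) ≈ 8.6871
Gain = 20 log₁₀(8.6871) ≈ 18.78 dB
∠H = (33.42°) − (73.14°) = -39.72°

18.8 dB, -39.7°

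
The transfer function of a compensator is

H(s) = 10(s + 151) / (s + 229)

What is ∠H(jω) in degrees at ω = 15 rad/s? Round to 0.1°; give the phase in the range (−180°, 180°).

At s = jω = j15:
zero (s+151): 151 + j15 → |·| = √(151²+15²) = √23026 ≈ 151.74, ∠ = arctan(15/151) ≈ 5.67°
pole (s+229): 229 + j15 → |·| = √(229²+15²) = √52666 ≈ 229.49, ∠ = arctan(15/229) ≈ 3.75°
∠H = 5.67° − 3.75° = 1.92°

1.9°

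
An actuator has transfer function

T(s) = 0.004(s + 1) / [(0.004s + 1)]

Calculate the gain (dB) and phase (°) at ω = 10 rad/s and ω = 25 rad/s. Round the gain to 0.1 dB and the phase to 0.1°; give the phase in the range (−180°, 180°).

At ω = 10 rad/s:
zero (1 + j10·1) = 1 + j10 → |·| ≈ 10.05, ∠ ≈ 84.29°
pole (1 + j10·0.004) = 1 + j0.04 → |·| ≈ 1.0008, ∠ ≈ 2.29°
|T| = 0.004 · 10.05 / (1.0008) ≈ 0.040168
Gain = 20 log₁₀(0.040168) ≈ -27.92 dB
∠T = (84.29°) − (2.29°) = 82.00°

At ω = 25 rad/s:
zero (1 + j25·1) = 1 + j25 → |·| ≈ 25.02, ∠ ≈ 87.71°
pole (1 + j25·0.004) = 1 + j0.1 → |·| ≈ 1.005, ∠ ≈ 5.71°
|T| = 0.004 · 25.02 / (1.005) ≈ 0.099582
Gain = 20 log₁₀(0.099582) ≈ -20.04 dB
∠T = (87.71°) − (5.71°) = 82.00°

ω = 10: -27.9 dB, 82.0°; ω = 25: -20.0 dB, 82.0°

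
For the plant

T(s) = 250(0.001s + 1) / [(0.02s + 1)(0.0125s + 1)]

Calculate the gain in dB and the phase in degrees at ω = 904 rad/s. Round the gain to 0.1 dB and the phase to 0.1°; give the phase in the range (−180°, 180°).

At ω = 904 rad/s:
zero (1 + j904·0.001) = 1 + j0.904 → |·| ≈ 1.348, ∠ ≈ 42.11°
pole (1 + j904·0.02) = 1 + j18.08 → |·| ≈ 18.108, ∠ ≈ 86.83°
pole (1 + j904·0.0125) = 1 + j11.3 → |·| ≈ 11.344, ∠ ≈ 84.94°
|T| = 250 · 1.348 / (18.108 · 11.344) ≈ 1.6406
Gain = 20 log₁₀(1.6406) ≈ 4.30 dB
∠T = (42.11°) − (86.83° + 84.94°) = -129.66°

4.3 dB, -129.7°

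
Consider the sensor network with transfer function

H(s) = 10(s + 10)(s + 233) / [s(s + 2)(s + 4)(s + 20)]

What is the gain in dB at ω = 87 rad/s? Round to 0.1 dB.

-48.6 dB

At s = jω = j87:
zero (s+10): 10 + j87 → |·| = √(10²+87²) = √7669 ≈ 87.573, ∠ = arctan(87/10) ≈ 83.44°
zero (s+233): 233 + j87 → |·| = √(233²+87²) = √61858 ≈ 248.71, ∠ = arctan(87/233) ≈ 20.48°
pole (s+2): 2 + j87 → |·| = √(2²+87²) = √7573 ≈ 87.023, ∠ = arctan(87/2) ≈ 88.68°
pole (s+4): 4 + j87 → |·| = √(4²+87²) = √7585 ≈ 87.092, ∠ = arctan(87/4) ≈ 87.37°
pole (s+20): 20 + j87 → |·| = √(20²+87²) = √7969 ≈ 89.269, ∠ = arctan(87/20) ≈ 77.05°
pole at origin: |s| = 87, ∠ = 90.00° (in denominator)
|H| = 10 · 21780 / 5.8862e+07 ≈ 0.0037002
Gain = 20 log₁₀(0.0037002) ≈ -48.64 dB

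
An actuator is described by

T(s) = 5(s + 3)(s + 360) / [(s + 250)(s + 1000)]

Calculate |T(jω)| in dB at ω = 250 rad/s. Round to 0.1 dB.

At s = jω = j250:
zero (s+3): 3 + j250 → |·| = √(3²+250²) = √62509 ≈ 250.02, ∠ = arctan(250/3) ≈ 89.31°
zero (s+360): 360 + j250 → |·| = √(360²+250²) = √192100 ≈ 438.29, ∠ = arctan(250/360) ≈ 34.78°
pole (s+250): 250 + j250 → |·| = √(250²+250²) = √125000 ≈ 353.55, ∠ = arctan(250/250) ≈ 45.00°
pole (s+1000): 1000 + j250 → |·| = √(1000²+250²) = √1062500 ≈ 1030.8, ∠ = arctan(250/1000) ≈ 14.04°
|T| = 5 · 1.0958e+05 / 3.6444e+05 ≈ 1.5034
Gain = 20 log₁₀(1.5034) ≈ 3.54 dB

3.5 dB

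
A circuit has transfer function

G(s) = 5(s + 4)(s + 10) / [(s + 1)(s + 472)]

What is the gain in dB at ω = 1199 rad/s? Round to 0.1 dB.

13.4 dB

At s = jω = j1199:
zero (s+4): 4 + j1199 → |·| = √(4²+1199²) = √1437617 ≈ 1199, ∠ = arctan(1199/4) ≈ 89.81°
zero (s+10): 10 + j1199 → |·| = √(10²+1199²) = √1437701 ≈ 1199, ∠ = arctan(1199/10) ≈ 89.52°
pole (s+1): 1 + j1199 → |·| = √(1²+1199²) = √1437602 ≈ 1199, ∠ = arctan(1199/1) ≈ 89.95°
pole (s+472): 472 + j1199 → |·| = √(472²+1199²) = √1660385 ≈ 1288.6, ∠ = arctan(1199/472) ≈ 68.51°
|G| = 5 · 1.4376e+06 / 1.545e+06 ≈ 4.6524
Gain = 20 log₁₀(4.6524) ≈ 13.35 dB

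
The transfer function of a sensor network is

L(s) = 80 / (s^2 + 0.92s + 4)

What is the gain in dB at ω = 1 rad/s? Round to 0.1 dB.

At s = jω = j1:
quadratic: (j1)² + 0.92·j1 + 4 = 3 + j0.92 → |·| ≈ 3.1379, ∠ ≈ 17.05°
|L| = 80 / 3.1379 ≈ 25.495
Gain = 20 log₁₀(25.495) ≈ 28.13 dB

28.1 dB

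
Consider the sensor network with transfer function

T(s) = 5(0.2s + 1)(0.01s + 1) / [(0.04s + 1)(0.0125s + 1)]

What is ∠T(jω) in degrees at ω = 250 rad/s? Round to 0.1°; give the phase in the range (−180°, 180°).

0.5°

At ω = 250 rad/s:
zero (1 + j250·0.2) = 1 + j50 → |·| ≈ 50.01, ∠ ≈ 88.85°
zero (1 + j250·0.01) = 1 + j2.5 → |·| ≈ 2.6926, ∠ ≈ 68.20°
pole (1 + j250·0.04) = 1 + j10 → |·| ≈ 10.05, ∠ ≈ 84.29°
pole (1 + j250·0.0125) = 1 + j3.125 → |·| ≈ 3.2811, ∠ ≈ 72.26°
∠T = (88.85° + 68.20°) − (84.29° + 72.26°) = 0.50°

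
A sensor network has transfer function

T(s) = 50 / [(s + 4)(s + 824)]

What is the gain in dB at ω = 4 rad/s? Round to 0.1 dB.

At s = jω = j4:
pole (s+4): 4 + j4 → |·| = √(4²+4²) = √32 ≈ 5.6569, ∠ = arctan(4/4) ≈ 45.00°
pole (s+824): 824 + j4 → |·| = √(824²+4²) = √678992 ≈ 824.01, ∠ = arctan(4/824) ≈ 0.28°
|T| = 50 / 4661.3 ≈ 0.010727
Gain = 20 log₁₀(0.010727) ≈ -39.39 dB

-39.4 dB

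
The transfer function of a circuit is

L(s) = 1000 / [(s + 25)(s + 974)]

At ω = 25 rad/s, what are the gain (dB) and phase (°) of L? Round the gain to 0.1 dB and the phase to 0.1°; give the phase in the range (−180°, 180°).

-30.7 dB, -46.5°

At s = jω = j25:
pole (s+25): 25 + j25 → |·| = √(25²+25²) = √1250 ≈ 35.355, ∠ = arctan(25/25) ≈ 45.00°
pole (s+974): 974 + j25 → |·| = √(974²+25²) = √949301 ≈ 974.32, ∠ = arctan(25/974) ≈ 1.47°
|L| = 1000 / 34447 ≈ 0.02903
Gain = 20 log₁₀(0.02903) ≈ -30.74 dB
∠L = 0.00° − 46.47° = -46.47°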